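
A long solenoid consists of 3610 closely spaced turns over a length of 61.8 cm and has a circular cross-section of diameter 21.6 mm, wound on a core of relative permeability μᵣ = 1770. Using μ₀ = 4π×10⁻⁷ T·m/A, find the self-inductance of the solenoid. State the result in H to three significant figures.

A = π(d/2)² = π(1.080×10^-2 m)² = 3.664×10^-4 m².
For a long solenoid, L = μ₀μᵣN²A/ℓ.
L = (4π×10⁻⁷)(1770)(3610)²(3.664×10^-4)/(0.618 m) = 17.19 H.

L ≈ 17.2 H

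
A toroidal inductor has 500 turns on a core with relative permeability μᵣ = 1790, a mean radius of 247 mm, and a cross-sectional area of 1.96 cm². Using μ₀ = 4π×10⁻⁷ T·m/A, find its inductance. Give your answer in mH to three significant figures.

For a thin toroid, L = μ₀μᵣN²A/(2πR).
L = (4π×10⁻⁷)(1790)(500)²(1.960×10^-4) / (2π×0.247 m) = 7.102×10^-2 H.

L ≈ 71.0 mH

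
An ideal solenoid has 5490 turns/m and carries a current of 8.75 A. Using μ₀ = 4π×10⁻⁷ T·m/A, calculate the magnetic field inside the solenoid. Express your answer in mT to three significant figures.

Inside a long solenoid, B = μ₀nI.
B = (4π×10⁻⁷)(5.490×10^3 m⁻¹)(8.75 A) = 6.037×10^-2 T.

B ≈ 60.4 mT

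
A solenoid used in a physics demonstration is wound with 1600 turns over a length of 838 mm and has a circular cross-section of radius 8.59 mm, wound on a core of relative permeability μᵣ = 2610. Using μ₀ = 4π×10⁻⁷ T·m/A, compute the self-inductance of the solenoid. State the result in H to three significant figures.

L ≈ 2.32 H

A = πr² = π(8.590×10^-3 m)² = 2.318×10^-4 m².
For a long solenoid, L = μ₀μᵣN²A/ℓ.
L = (4π×10⁻⁷)(2610)(1600)²(2.318×10^-4)/(0.838 m) = 2.323 H.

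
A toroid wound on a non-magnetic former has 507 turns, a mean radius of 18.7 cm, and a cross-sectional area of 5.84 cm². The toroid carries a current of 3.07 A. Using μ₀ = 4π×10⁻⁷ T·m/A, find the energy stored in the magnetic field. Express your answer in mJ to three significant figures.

U ≈ 0.757 mJ

L = μ₀N²A/(2πR) = (4π×10⁻⁷)(507)²(5.840×10^-4)/(2π×0.187) = 1.606×10^-4 H.
U = ½LI² = ½(1.606×10^-4)(3.07)² = 7.566×10^-4 J.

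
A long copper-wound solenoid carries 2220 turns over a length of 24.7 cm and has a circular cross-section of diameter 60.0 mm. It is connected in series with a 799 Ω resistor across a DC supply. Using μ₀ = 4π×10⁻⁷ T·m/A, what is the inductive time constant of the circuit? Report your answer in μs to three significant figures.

A = π(d/2)² = π(3.000×10^-2 m)² = 2.827×10^-3 m².
L = μ₀N²A/ℓ = (4π×10⁻⁷)(2220)²(2.827×10^-3)/(0.247) = 7.089×10^-2 H.
τ = L/R = (7.089×10^-2)/(799) = 8.873×10^-5 s.

τ ≈ 88.7 μs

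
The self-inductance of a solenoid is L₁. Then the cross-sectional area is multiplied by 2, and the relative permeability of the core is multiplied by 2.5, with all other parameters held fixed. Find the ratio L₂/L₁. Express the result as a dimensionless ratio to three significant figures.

L₂/L₁ = 5.00

For a solenoid, L ∝ μᵣN²A/ℓ.
L₂/L₁ = (2) × (2.5) = 5.00.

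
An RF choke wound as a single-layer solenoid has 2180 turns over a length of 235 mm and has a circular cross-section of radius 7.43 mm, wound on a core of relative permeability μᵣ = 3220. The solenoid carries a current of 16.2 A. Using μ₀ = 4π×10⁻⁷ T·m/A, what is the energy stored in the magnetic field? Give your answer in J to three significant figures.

A = πr² = π(7.430×10^-3 m)² = 1.734×10^-4 m².
L = μ₀μᵣN²A/ℓ = (4π×10⁻⁷)(3220)(2180)²(1.734×10^-4)/(0.235) = 14.19 H.
U = ½LI² = ½(14.19)(16.2)² = 1.862×10^3 J.

U ≈ 1860 J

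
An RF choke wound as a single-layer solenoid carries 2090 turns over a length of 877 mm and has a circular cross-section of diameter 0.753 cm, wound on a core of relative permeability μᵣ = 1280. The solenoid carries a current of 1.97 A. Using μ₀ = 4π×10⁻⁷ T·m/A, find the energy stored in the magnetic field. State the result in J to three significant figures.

U ≈ 0.692 J

A = π(d/2)² = π(3.765×10^-3 m)² = 4.453×10^-5 m².
L = μ₀μᵣN²A/ℓ = (4π×10⁻⁷)(1280)(2090)²(4.453×10^-5)/(0.877) = 0.3568 H.
U = ½LI² = ½(0.3568)(1.97)² = 0.6923 J.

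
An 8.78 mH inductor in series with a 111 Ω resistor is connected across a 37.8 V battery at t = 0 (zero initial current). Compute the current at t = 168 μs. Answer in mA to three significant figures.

I ≈ 300 mA

τ = L/R = 8.780×10^-3/111 = 7.910×10^-5 s; final current I_∞ = ε/R = 37.8/111 = 0.3405 A.
I(t) = I_∞(1 − e^(−t/τ)) with t/τ = 2.124.
I = (0.3405)(1 − e^(−2.124)) = 0.2998 A.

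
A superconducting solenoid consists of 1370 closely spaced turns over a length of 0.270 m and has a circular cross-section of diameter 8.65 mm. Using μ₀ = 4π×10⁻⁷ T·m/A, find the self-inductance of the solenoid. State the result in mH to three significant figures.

A = π(d/2)² = π(4.325×10^-3 m)² = 5.877×10^-5 m².
For a long solenoid, L = μ₀N²A/ℓ.
L = (4π×10⁻⁷)(1370)²(5.877×10^-5)/(0.27 m) = 5.133×10^-4 H.

L ≈ 0.513 mH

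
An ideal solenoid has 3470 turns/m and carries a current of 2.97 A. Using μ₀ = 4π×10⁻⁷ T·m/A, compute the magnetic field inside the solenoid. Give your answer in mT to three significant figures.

Inside a long solenoid, B = μ₀nI.
B = (4π×10⁻⁷)(3.470×10^3 m⁻¹)(2.97 A) = 1.295×10^-2 T.

B ≈ 13.0 mT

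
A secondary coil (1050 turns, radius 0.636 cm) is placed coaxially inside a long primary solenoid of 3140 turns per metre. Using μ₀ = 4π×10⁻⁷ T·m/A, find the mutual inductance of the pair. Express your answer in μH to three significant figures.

M ≈ 526 μH

The outer solenoid produces a uniform field B₁ = μ₀n₁I₁ across the inner coil,
so the flux linkage is N₂Φ = N₂B₁A₂ = μ₀n₁N₂A₂·I₁, giving M = μ₀n₁N₂A₂.
A₂ = πr² = π(6.360×10^-3 m)² = 1.271×10^-4 m².
M = (4π×10⁻⁷)(3140)(1050)(1.271×10^-4) = 5.2649×10^-4 H.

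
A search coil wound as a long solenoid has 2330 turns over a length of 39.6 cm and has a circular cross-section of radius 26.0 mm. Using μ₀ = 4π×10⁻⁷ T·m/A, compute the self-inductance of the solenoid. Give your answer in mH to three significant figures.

A = πr² = π(2.600×10^-2 m)² = 2.124×10^-3 m².
For a long solenoid, L = μ₀N²A/ℓ.
L = (4π×10⁻⁷)(2330)²(2.124×10^-3)/(0.396 m) = 3.659×10^-2 H.

L ≈ 36.6 mH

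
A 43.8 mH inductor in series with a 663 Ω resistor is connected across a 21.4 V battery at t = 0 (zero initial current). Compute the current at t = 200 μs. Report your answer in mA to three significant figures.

τ = L/R = 4.380×10^-2/663 = 6.606×10^-5 s; final current I_∞ = ε/R = 21.4/663 = 3.228×10^-2 A.
I(t) = I_∞(1 − e^(−t/τ)) with t/τ = 3.027.
I = (3.228×10^-2)(1 − e^(−3.027)) = 3.071×10^-2 A.

I ≈ 30.7 mA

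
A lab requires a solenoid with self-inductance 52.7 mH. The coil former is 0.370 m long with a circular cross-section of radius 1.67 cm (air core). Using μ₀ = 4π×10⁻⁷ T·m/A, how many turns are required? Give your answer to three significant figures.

N ≈ 4210 turns

A = πr² = π(1.670×10^-2 m)² = 8.762×10^-4 m².
From L = μ₀N²A/ℓ, N = √(Lℓ / (μ₀A)).
N = √[(5.270×10^-2)(0.37) / ((4π×10⁻⁷)×8.762×10^-4)] = √(1.771×10^7) ≈ 4208.3.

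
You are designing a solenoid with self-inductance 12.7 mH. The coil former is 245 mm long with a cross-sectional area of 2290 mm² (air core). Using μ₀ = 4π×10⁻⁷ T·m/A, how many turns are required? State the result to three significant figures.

N ≈ 1040 turns

A = 2290 mm² = 2.290×10^-3 m².
From L = μ₀N²A/ℓ, N = √(Lℓ / (μ₀A)).
N = √[(1.270×10^-2)(0.245) / ((4π×10⁻⁷)×2.290×10^-3)] = √(1.081×10^6) ≈ 1039.8.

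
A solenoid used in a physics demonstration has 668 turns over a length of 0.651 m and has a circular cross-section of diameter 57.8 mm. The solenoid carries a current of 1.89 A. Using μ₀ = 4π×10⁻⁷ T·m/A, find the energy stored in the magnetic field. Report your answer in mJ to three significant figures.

U ≈ 4.04 mJ

A = π(d/2)² = π(2.890×10^-2 m)² = 2.624×10^-3 m².
L = μ₀N²A/ℓ = (4π×10⁻⁷)(668)²(2.624×10^-3)/(0.651) = 2.260×10^-3 H.
U = ½LI² = ½(2.260×10^-3)(1.89)² = 4.037×10^-3 J.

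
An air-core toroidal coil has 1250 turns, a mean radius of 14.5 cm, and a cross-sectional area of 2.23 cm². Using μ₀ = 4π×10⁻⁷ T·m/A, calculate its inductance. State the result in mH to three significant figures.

L ≈ 0.481 mH

For a thin toroid, L = μ₀N²A/(2πR).
L = (4π×10⁻⁷)(1250)²(2.230×10^-4) / (2π×0.145 m) = 4.806×10^-4 H.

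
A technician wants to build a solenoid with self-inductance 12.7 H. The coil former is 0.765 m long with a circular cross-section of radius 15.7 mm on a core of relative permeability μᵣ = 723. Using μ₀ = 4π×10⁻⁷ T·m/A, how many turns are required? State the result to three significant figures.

N ≈ 3720 turns

A = πr² = π(1.570×10^-2 m)² = 7.744×10^-4 m².
From L = μ₀μᵣN²A/ℓ, N = √(Lℓ / (μ₀μᵣA)).
N = √[(12.7)(0.765) / ((4π×10⁻⁷)(723)×7.744×10^-4)] = √(1.381×10^7) ≈ 3716.1.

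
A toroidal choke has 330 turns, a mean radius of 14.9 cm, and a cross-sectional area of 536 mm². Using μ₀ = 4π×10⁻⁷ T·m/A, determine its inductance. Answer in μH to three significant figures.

For a thin toroid, L = μ₀N²A/(2πR).
L = (4π×10⁻⁷)(330)²(5.360×10^-4) / (2π×0.149 m) = 7.83495×10^-5 H.

L ≈ 78.3 μH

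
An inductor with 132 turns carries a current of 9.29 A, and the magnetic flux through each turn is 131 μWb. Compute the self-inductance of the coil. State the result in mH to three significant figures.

Self-inductance is defined by L = NΦ_B/I (flux linkage over current).
L = (132)(1.310×10^-4 Wb)/(9.29 A) = 1.861×10^-3 H.

L ≈ 1.86 mH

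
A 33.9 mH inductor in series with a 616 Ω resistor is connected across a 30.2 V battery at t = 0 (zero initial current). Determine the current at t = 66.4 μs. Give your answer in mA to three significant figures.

τ = L/R = 3.390×10^-2/616 = 5.503×10^-5 s; final current I_∞ = ε/R = 30.2/616 = 4.903×10^-2 A.
I(t) = I_∞(1 − e^(−t/τ)) with t/τ = 1.207.
I = (4.903×10^-2)(1 − e^(−1.207)) = 3.436×10^-2 A.

I ≈ 34.4 mA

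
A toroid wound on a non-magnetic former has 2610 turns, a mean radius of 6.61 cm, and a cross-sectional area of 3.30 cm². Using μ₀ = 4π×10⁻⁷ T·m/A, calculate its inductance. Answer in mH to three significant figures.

For a thin toroid, L = μ₀N²A/(2πR).
L = (4π×10⁻⁷)(2610)²(3.300×10^-4) / (2π×6.610×10^-2 m) = 6.802×10^-3 H.

L ≈ 6.80 mH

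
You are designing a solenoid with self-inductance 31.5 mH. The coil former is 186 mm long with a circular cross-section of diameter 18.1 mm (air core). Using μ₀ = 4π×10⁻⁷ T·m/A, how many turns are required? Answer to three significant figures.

A = π(d/2)² = π(9.050×10^-3 m)² = 2.573×10^-4 m².
From L = μ₀N²A/ℓ, N = √(Lℓ / (μ₀A)).
N = √[(3.150×10^-2)(0.186) / ((4π×10⁻⁷)×2.573×10^-4)] = √(1.812×10^7) ≈ 4256.8.

N ≈ 4260 turns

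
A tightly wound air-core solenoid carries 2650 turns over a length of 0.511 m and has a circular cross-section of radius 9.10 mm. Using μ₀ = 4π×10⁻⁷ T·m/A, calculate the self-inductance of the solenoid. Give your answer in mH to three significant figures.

A = πr² = π(9.100×10^-3 m)² = 2.602×10^-4 m².
For a long solenoid, L = μ₀N²A/ℓ.
L = (4π×10⁻⁷)(2650)²(2.602×10^-4)/(0.511 m) = 4.493×10^-3 H.

L ≈ 4.49 mH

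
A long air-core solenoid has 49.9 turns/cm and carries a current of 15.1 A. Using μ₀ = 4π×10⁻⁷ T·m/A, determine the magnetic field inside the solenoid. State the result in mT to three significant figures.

B ≈ 94.7 mT

Inside a long solenoid, B = μ₀nI.
B = (4π×10⁻⁷)(4.990×10^3 m⁻¹)(15.1 A) = 9.469×10^-2 T.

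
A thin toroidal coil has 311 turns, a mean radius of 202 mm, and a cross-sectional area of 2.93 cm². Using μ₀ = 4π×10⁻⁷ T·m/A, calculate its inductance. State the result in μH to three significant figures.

L ≈ 28.1 μH

For a thin toroid, L = μ₀N²A/(2πR).
L = (4π×10⁻⁷)(311)²(2.930×10^-4) / (2π×0.202 m) = 2.806×10^-5 H.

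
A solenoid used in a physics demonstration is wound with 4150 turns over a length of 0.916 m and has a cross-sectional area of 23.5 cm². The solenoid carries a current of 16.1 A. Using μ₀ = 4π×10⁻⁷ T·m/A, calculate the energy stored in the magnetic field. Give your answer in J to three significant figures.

A = 23.5 cm² = 2.350×10^-3 m².
L = μ₀N²A/ℓ = (4π×10⁻⁷)(4150)²(2.350×10^-3)/(0.916) = 5.552×10^-2 H.
U = ½LI² = ½(5.552×10^-2)(16.1)² = 7.196 J.

U ≈ 7.20 J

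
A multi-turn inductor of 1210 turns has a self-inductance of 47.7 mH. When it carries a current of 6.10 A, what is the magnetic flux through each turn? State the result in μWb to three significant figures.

From L = NΦ_B/I, the flux per turn is Φ_B = LI/N.
Φ_B = (4.770×10^-2 H)(6.10 A)/1210 = 2.4047×10^-4 Wb.

Φ_B ≈ 240 μWb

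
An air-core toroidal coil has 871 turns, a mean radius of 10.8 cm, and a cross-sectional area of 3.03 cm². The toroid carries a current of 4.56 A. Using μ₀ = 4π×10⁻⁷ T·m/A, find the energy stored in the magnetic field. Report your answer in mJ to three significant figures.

U ≈ 4.43 mJ

L = μ₀N²A/(2πR) = (4π×10⁻⁷)(871)²(3.030×10^-4)/(2π×0.108) = 4.257×10^-4 H.
U = ½LI² = ½(4.257×10^-4)(4.56)² = 4.426×10^-3 J.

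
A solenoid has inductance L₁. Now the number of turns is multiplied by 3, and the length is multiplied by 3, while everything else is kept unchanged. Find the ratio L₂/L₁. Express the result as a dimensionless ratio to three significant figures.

L₂/L₁ = 3.00

For a solenoid, L ∝ μᵣN²A/ℓ.
L₂/L₁ = (3)^2 × (3)^-1 = 3.00.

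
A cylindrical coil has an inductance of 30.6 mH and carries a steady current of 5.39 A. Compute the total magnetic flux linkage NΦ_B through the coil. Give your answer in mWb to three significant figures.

From L = NΦ_B/I, the flux linkage is NΦ_B = LI.
NΦ_B = (3.060×10^-2 H)(5.39 A) = 0.1649 Wb.

NΦ_B ≈ 165 mWb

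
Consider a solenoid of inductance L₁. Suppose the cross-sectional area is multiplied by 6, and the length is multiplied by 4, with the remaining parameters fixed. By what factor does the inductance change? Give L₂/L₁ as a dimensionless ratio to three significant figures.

For a solenoid, L ∝ μᵣN²A/ℓ.
L₂/L₁ = (6) × (4)^-1 = 1.50.

L₂/L₁ = 1.50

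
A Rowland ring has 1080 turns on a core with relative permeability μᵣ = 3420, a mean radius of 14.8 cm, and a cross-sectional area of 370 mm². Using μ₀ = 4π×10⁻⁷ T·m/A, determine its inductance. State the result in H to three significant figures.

L ≈ 1.99 H

For a thin toroid, L = μ₀μᵣN²A/(2πR).
L = (4π×10⁻⁷)(3420)(1080)²(3.700×10^-4) / (2π×0.148 m) = 1.9945 H.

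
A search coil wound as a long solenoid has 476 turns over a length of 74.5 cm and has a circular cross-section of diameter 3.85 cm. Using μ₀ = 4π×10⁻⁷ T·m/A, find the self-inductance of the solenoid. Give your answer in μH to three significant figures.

A = π(d/2)² = π(1.925×10^-2 m)² = 1.164×10^-3 m².
For a long solenoid, L = μ₀N²A/ℓ.
L = (4π×10⁻⁷)(476)²(1.164×10^-3)/(0.745 m) = 4.449×10^-4 H.

L ≈ 445 μH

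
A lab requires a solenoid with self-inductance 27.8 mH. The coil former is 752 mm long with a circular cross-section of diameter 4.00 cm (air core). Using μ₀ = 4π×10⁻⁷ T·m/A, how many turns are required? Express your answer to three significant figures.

N ≈ 3640 turns

A = π(d/2)² = π(2.000×10^-2 m)² = 1.257×10^-3 m².
From L = μ₀N²A/ℓ, N = √(Lℓ / (μ₀A)).
N = √[(2.780×10^-2)(0.752) / ((4π×10⁻⁷)×1.257×10^-3)] = √(1.324×10^7) ≈ 3638.5.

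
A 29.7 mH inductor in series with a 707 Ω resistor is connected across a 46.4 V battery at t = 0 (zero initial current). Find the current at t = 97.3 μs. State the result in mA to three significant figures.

I ≈ 59.2 mA

τ = L/R = 2.970×10^-2/707 = 4.201×10^-5 s; final current I_∞ = ε/R = 46.4/707 = 6.563×10^-2 A.
I(t) = I_∞(1 − e^(−t/τ)) with t/τ = 2.316.
I = (6.563×10^-2)(1 − e^(−2.316)) = 5.916×10^-2 A.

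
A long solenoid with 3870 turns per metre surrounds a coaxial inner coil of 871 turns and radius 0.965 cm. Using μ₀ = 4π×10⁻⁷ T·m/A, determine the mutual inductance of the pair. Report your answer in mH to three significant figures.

The outer solenoid produces a uniform field B₁ = μ₀n₁I₁ across the inner coil,
so the flux linkage is N₂Φ = N₂B₁A₂ = μ₀n₁N₂A₂·I₁, giving M = μ₀n₁N₂A₂.
A₂ = πr² = π(9.650×10^-3 m)² = 2.926×10^-4 m².
M = (4π×10⁻⁷)(3870)(871)(2.926×10^-4) = 1.239×10^-3 H.

M ≈ 1.24 mH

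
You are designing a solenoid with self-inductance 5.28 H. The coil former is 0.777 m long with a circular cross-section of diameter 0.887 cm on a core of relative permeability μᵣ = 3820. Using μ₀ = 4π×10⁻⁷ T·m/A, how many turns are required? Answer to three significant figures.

N ≈ 3720 turns

A = π(d/2)² = π(4.435×10^-3 m)² = 6.179×10^-5 m².
From L = μ₀μᵣN²A/ℓ, N = √(Lℓ / (μ₀μᵣA)).
N = √[(5.28)(0.777) / ((4π×10⁻⁷)(3820)×6.179×10^-5)] = √(1.383×10^7) ≈ 3719.0.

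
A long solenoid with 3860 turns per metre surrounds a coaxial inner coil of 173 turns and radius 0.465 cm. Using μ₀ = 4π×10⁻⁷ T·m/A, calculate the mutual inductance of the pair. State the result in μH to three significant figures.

M ≈ 57.0 μH

The outer solenoid produces a uniform field B₁ = μ₀n₁I₁ across the inner coil,
so the flux linkage is N₂Φ = N₂B₁A₂ = μ₀n₁N₂A₂·I₁, giving M = μ₀n₁N₂A₂.
A₂ = πr² = π(4.650×10^-3 m)² = 6.793×10^-5 m².
M = (4π×10⁻⁷)(3860)(173)(6.793×10^-5) = 5.700×10^-5 H.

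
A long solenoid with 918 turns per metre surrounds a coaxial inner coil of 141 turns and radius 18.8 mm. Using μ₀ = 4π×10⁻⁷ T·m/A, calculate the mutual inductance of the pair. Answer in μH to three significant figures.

M ≈ 181 μH

The outer solenoid produces a uniform field B₁ = μ₀n₁I₁ across the inner coil,
so the flux linkage is N₂Φ = N₂B₁A₂ = μ₀n₁N₂A₂·I₁, giving M = μ₀n₁N₂A₂.
A₂ = πr² = π(1.880×10^-2 m)² = 1.110×10^-3 m².
M = (4π×10⁻⁷)(918)(141)(1.110×10^-3) = 1.806×10^-4 H.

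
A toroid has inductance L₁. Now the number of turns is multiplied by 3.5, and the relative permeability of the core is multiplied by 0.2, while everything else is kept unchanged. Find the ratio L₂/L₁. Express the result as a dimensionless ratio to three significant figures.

L₂/L₁ = 2.45

For a toroid, L ∝ μᵣN²A/R.
L₂/L₁ = (3.5)^2 × (0.2) = 2.45.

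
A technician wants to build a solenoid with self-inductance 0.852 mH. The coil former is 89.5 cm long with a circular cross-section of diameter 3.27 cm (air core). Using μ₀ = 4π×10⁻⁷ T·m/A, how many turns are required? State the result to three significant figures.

A = π(d/2)² = π(1.635×10^-2 m)² = 8.398×10^-4 m².
From L = μ₀N²A/ℓ, N = √(Lℓ / (μ₀A)).
N = √[(8.520×10^-4)(0.895) / ((4π×10⁻⁷)×8.398×10^-4)] = √(7.225×10^5) ≈ 850.0.

N ≈ 850 turns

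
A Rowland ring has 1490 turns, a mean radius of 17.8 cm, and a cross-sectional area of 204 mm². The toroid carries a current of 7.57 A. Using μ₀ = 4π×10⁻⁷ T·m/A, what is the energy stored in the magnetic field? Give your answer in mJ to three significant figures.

L = μ₀N²A/(2πR) = (4π×10⁻⁷)(1490)²(2.040×10^-4)/(2π×0.178) = 5.089×10^-4 H.
U = ½LI² = ½(5.089×10^-4)(7.57)² = 1.458×10^-2 J.

U ≈ 14.6 mJ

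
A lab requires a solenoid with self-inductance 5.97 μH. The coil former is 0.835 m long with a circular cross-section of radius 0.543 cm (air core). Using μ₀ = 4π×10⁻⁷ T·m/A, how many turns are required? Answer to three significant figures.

A = πr² = π(5.430×10^-3 m)² = 9.263×10^-5 m².
From L = μ₀N²A/ℓ, N = √(Lℓ / (μ₀A)).
N = √[(5.970×10^-6)(0.835) / ((4π×10⁻⁷)×9.263×10^-5)] = √(4.283×10^4) ≈ 206.9.

N ≈ 207 turns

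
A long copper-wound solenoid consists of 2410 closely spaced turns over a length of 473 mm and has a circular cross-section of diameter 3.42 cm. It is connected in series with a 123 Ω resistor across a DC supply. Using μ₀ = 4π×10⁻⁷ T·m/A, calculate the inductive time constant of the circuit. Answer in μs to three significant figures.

A = π(d/2)² = π(1.710×10^-2 m)² = 9.186×10^-4 m².
L = μ₀N²A/ℓ = (4π×10⁻⁷)(2410)²(9.186×10^-4)/(0.473) = 1.418×10^-2 H.
τ = L/R = (1.418×10^-2)/(123) = 1.152×10^-4 s.

τ ≈ 115 μs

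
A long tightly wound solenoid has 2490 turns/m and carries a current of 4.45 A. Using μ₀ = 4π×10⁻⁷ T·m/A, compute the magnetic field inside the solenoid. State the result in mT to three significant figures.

Inside a long solenoid, B = μ₀nI.
B = (4π×10⁻⁷)(2.490×10^3 m⁻¹)(4.45 A) = 1.392×10^-2 T.

B ≈ 13.9 mT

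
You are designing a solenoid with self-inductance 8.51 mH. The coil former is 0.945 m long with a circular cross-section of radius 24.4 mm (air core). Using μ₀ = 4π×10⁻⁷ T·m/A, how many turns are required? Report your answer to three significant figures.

A = πr² = π(2.440×10^-2 m)² = 1.870×10^-3 m².
From L = μ₀N²A/ℓ, N = √(Lℓ / (μ₀A)).
N = √[(8.510×10^-3)(0.945) / ((4π×10⁻⁷)×1.870×10^-3)] = √(3.422×10^6) ≈ 1849.7.

N ≈ 1850 turns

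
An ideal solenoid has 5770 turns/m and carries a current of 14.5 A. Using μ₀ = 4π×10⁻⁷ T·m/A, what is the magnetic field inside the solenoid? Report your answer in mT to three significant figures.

B ≈ 105 mT

Inside a long solenoid, B = μ₀nI.
B = (4π×10⁻⁷)(5.770×10^3 m⁻¹)(14.5 A) = 0.1051 T.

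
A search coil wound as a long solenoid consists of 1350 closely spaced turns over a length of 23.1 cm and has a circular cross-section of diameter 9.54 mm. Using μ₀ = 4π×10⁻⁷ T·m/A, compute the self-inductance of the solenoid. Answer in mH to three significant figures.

A = π(d/2)² = π(4.770×10^-3 m)² = 7.148×10^-5 m².
For a long solenoid, L = μ₀N²A/ℓ.
L = (4π×10⁻⁷)(1350)²(7.148×10^-5)/(0.231 m) = 7.087×10^-4 H.

L ≈ 0.709 mH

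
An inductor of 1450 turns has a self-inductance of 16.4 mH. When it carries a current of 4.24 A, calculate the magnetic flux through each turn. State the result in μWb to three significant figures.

Φ_B ≈ 48.0 μWb

From L = NΦ_B/I, the flux per turn is Φ_B = LI/N.
Φ_B = (1.640×10^-2 H)(4.24 A)/1450 = 4.796×10^-5 Wb.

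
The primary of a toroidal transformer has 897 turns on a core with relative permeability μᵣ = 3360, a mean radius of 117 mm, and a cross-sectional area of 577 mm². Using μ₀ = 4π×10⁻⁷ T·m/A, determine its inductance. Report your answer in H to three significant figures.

L ≈ 2.67 H

For a thin toroid, L = μ₀μᵣN²A/(2πR).
L = (4π×10⁻⁷)(3360)(897)²(5.770×10^-4) / (2π×0.117 m) = 2.667 H.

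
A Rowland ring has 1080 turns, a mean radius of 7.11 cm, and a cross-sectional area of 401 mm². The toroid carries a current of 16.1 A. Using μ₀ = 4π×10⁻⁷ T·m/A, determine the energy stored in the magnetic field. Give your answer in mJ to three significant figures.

L = μ₀N²A/(2πR) = (4π×10⁻⁷)(1080)²(4.010×10^-4)/(2π×7.110×10^-2) = 1.316×10^-3 H.
U = ½LI² = ½(1.316×10^-3)(16.1)² = 0.1705 J.

U ≈ 171 mJ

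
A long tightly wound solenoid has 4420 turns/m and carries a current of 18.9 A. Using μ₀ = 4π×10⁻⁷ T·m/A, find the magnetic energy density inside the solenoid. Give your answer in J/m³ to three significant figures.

u ≈ 4380 J/m³

B = μ₀nI = (4π×10⁻⁷)(4.420×10^3)(18.9) = 0.105 T.
u = B²/(2μ₀) = (0.105)²/(2×4π×10⁻⁷) = 4.3848×10^3 J/m³.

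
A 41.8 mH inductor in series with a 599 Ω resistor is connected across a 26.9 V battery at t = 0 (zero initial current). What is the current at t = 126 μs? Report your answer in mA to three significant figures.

I ≈ 37.5 mA

τ = L/R = 4.180×10^-2/599 = 6.978×10^-5 s; final current I_∞ = ε/R = 26.9/599 = 4.491×10^-2 A.
I(t) = I_∞(1 − e^(−t/τ)) with t/τ = 1.806.
I = (4.491×10^-2)(1 − e^(−1.806)) = 3.753×10^-2 A.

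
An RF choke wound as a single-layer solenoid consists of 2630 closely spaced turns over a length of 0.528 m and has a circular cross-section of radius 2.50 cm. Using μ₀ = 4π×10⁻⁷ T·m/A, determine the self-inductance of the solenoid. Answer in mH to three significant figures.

A = πr² = π(2.500×10^-2 m)² = 1.963×10^-3 m².
For a long solenoid, L = μ₀N²A/ℓ.
L = (4π×10⁻⁷)(2630)²(1.963×10^-3)/(0.528 m) = 3.232×10^-2 H.

L ≈ 32.3 mH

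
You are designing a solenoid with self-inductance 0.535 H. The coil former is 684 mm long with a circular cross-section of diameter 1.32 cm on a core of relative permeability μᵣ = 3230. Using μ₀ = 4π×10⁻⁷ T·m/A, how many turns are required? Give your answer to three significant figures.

A = π(d/2)² = π(6.600×10^-3 m)² = 1.368×10^-4 m².
From L = μ₀μᵣN²A/ℓ, N = √(Lℓ / (μ₀μᵣA)).
N = √[(0.535)(0.684) / ((4π×10⁻⁷)(3230)×1.368×10^-4)] = √(6.588×10^5) ≈ 811.7.

N ≈ 812 turns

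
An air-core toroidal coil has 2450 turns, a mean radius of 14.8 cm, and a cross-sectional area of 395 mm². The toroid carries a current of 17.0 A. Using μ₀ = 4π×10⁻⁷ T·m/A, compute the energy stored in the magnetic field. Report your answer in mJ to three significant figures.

U ≈ 463 mJ

L = μ₀N²A/(2πR) = (4π×10⁻⁷)(2450)²(3.950×10^-4)/(2π×0.148) = 3.204×10^-3 H.
U = ½LI² = ½(3.204×10^-3)(17.0)² = 0.463 J.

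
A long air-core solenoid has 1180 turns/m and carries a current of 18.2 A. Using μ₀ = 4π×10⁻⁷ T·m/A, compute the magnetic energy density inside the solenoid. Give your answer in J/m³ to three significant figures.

B = μ₀nI = (4π×10⁻⁷)(1.180×10^3)(18.2) = 2.699×10^-2 T.
u = B²/(2μ₀) = (2.699×10^-2)²/(2×4π×10⁻⁷) = 289.8 J/m³.

u ≈ 290 J/m³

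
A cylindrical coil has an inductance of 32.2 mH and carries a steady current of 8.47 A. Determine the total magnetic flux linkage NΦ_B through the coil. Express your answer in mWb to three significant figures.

NΦ_B ≈ 273 mWb

From L = NΦ_B/I, the flux linkage is NΦ_B = LI.
NΦ_B = (3.220×10^-2 H)(8.47 A) = 0.2727 Wb.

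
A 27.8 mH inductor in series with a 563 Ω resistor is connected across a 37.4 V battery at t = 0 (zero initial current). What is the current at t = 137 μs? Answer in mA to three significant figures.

I ≈ 62.3 mA

τ = L/R = 2.780×10^-2/563 = 4.938×10^-5 s; final current I_∞ = ε/R = 37.4/563 = 6.643×10^-2 A.
I(t) = I_∞(1 − e^(−t/τ)) with t/τ = 2.774.
I = (6.643×10^-2)(1 − e^(−2.774)) = 6.229×10^-2 A.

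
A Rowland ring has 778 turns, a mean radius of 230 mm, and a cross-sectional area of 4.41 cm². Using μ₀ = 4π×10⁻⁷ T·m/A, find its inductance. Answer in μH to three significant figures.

For a thin toroid, L = μ₀N²A/(2πR).
L = (4π×10⁻⁷)(778)²(4.410×10^-4) / (2π×0.23 m) = 2.321×10^-4 H.

L ≈ 232 μH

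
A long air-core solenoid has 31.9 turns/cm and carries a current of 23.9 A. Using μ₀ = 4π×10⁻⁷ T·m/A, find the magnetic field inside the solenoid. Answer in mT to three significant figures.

Inside a long solenoid, B = μ₀nI.
B = (4π×10⁻⁷)(3.190×10^3 m⁻¹)(23.9 A) = 9.581×10^-2 T.

B ≈ 95.8 mT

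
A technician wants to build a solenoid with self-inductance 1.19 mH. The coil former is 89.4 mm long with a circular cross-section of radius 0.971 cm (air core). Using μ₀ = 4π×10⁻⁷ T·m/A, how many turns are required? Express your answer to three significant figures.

A = πr² = π(9.710×10^-3 m)² = 2.962×10^-4 m².
From L = μ₀N²A/ℓ, N = √(Lℓ / (μ₀A)).
N = √[(1.190×10^-3)(8.940×10^-2) / ((4π×10⁻⁷)×2.962×10^-4)] = √(2.858×10^5) ≈ 534.6.

N ≈ 535 turns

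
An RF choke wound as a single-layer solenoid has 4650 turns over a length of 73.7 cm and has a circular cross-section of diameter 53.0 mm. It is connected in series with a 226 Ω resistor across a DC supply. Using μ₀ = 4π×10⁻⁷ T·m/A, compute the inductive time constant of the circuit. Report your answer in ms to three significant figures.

A = π(d/2)² = π(2.650×10^-2 m)² = 2.206×10^-3 m².
L = μ₀N²A/ℓ = (4π×10⁻⁷)(4650)²(2.206×10^-3)/(0.737) = 8.134×10^-2 H.
τ = L/R = (8.134×10^-2)/(226) = 3.599×10^-4 s.

τ ≈ 0.360 ms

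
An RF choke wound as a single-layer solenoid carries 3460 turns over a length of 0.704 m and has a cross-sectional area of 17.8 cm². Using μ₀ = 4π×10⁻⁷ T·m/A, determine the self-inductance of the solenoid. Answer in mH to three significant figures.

A = 17.8 cm² = 1.780×10^-3 m².
For a long solenoid, L = μ₀N²A/ℓ.
L = (4π×10⁻⁷)(3460)²(1.780×10^-3)/(0.704 m) = 3.804×10^-2 H.

L ≈ 38.0 mH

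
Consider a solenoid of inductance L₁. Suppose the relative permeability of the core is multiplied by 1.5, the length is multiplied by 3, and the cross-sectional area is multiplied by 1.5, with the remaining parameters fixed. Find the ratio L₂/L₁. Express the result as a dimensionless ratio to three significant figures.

L₂/L₁ = 0.750

For a solenoid, L ∝ μᵣN²A/ℓ.
L₂/L₁ = (1.5) × (3)^-1 × (1.5) = 0.750.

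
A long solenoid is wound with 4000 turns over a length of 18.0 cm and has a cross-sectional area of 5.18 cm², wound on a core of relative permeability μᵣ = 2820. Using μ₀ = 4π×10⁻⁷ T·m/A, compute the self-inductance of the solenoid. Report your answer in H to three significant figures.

A = 5.18 cm² = 5.180×10^-4 m².
For a long solenoid, L = μ₀μᵣN²A/ℓ.
L = (4π×10⁻⁷)(2820)(4000)²(5.180×10^-4)/(0.18 m) = 163.2 H.

L ≈ 163 H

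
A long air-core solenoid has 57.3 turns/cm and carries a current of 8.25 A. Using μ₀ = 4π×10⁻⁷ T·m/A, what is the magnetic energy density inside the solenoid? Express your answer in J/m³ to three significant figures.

B = μ₀nI = (4π×10⁻⁷)(5.730×10^3)(8.25) = 5.940×10^-2 T.
u = B²/(2μ₀) = (5.940×10^-2)²/(2×4π×10⁻⁷) = 1.404×10^3 J/m³.

u ≈ 1400 J/m³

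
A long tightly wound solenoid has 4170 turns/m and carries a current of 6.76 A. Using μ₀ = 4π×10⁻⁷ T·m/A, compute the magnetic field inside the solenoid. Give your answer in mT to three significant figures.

Inside a long solenoid, B = μ₀nI.
B = (4π×10⁻⁷)(4.170×10^3 m⁻¹)(6.76 A) = 3.542×10^-2 T.

B ≈ 35.4 mT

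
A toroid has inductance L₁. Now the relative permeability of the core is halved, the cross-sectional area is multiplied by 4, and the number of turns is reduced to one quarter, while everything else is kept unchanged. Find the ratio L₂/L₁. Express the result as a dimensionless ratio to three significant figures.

L₂/L₁ = 0.125

For a toroid, L ∝ μᵣN²A/R.
L₂/L₁ = (0.5) × (4) × (0.25)^2 = 0.125.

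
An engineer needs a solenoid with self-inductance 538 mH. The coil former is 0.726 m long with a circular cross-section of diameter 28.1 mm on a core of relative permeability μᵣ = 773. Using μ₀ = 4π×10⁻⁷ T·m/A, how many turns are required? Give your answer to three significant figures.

N ≈ 805 turns

A = π(d/2)² = π(1.405×10^-2 m)² = 6.202×10^-4 m².
From L = μ₀μᵣN²A/ℓ, N = √(Lℓ / (μ₀μᵣA)).
N = √[(0.538)(0.726) / ((4π×10⁻⁷)(773)×6.202×10^-4)] = √(6.484×10^5) ≈ 805.2.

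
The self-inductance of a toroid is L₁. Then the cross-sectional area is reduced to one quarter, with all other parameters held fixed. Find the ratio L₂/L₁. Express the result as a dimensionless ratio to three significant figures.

L₂/L₁ = 0.250

For a toroid, L ∝ μᵣN²A/R.
L₂/L₁ = (0.25) = 0.250.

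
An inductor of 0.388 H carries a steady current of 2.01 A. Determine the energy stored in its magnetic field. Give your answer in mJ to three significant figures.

U ≈ 784 mJ

Stored magnetic energy: U = ½LI².
U = ½(0.388 H)(2.01 A)² = 0.7838 J.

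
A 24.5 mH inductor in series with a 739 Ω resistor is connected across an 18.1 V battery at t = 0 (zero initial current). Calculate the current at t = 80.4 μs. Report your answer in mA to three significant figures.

I ≈ 22.3 mA

τ = L/R = 2.450×10^-2/739 = 3.315×10^-5 s; final current I_∞ = ε/R = 18.1/739 = 2.449×10^-2 A.
I(t) = I_∞(1 − e^(−t/τ)) with t/τ = 2.425.
I = (2.449×10^-2)(1 − e^(−2.425)) = 2.233×10^-2 A.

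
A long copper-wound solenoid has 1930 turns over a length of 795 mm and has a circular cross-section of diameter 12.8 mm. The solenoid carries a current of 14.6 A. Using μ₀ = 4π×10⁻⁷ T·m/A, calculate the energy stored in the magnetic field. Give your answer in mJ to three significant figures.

A = π(d/2)² = π(6.400×10^-3 m)² = 1.287×10^-4 m².
L = μ₀N²A/ℓ = (4π×10⁻⁷)(1930)²(1.287×10^-4)/(0.795) = 7.576×10^-4 H.
U = ½LI² = ½(7.576×10^-4)(14.6)² = 8.075×10^-2 J.

U ≈ 80.8 mJ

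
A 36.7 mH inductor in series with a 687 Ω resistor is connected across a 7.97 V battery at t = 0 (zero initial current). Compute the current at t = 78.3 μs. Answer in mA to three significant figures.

τ = L/R = 3.670×10^-2/687 = 5.342×10^-5 s; final current I_∞ = ε/R = 7.97/687 = 1.160×10^-2 A.
I(t) = I_∞(1 − e^(−t/τ)) with t/τ = 1.466.
I = (1.160×10^-2)(1 − e^(−1.466)) = 8.922×10^-3 A.

I ≈ 8.92 mA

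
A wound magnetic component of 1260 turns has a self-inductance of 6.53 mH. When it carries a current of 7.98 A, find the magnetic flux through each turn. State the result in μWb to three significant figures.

From L = NΦ_B/I, the flux per turn is Φ_B = LI/N.
Φ_B = (6.530×10^-3 H)(7.98 A)/1260 = 4.136×10^-5 Wb.

Φ_B ≈ 41.4 μWb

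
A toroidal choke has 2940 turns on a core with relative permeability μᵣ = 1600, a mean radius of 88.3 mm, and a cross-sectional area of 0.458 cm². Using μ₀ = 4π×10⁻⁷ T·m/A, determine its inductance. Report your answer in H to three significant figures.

L ≈ 1.43 H

For a thin toroid, L = μ₀μᵣN²A/(2πR).
L = (4π×10⁻⁷)(1600)(2940)²(4.580×10^-5) / (2π×8.830×10^-2 m) = 1.4347 H.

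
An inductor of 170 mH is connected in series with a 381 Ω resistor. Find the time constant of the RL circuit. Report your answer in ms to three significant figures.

τ = L/R = (0.17 H)/(381 Ω) = 4.462×10^-4 s.

τ ≈ 0.446 ms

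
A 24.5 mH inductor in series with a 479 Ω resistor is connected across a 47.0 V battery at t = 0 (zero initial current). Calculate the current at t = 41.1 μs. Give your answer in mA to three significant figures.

τ = L/R = 2.450×10^-2/479 = 5.1148×10^-5 s; final current I_∞ = ε/R = 47.0/479 = 9.812×10^-2 A.
I(t) = I_∞(1 − e^(−t/τ)) with t/τ = 0.804.
I = (9.812×10^-2)(1 − e^(−0.804)) = 5.419×10^-2 A.

I ≈ 54.2 mA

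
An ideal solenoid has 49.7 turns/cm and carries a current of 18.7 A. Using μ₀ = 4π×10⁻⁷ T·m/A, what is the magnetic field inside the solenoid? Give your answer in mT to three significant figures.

B ≈ 117 mT

Inside a long solenoid, B = μ₀nI.
B = (4π×10⁻⁷)(4.970×10^3 m⁻¹)(18.7 A) = 0.1168 T.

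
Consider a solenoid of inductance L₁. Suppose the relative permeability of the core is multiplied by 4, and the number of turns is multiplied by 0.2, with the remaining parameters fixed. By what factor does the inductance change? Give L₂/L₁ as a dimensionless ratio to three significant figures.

For a solenoid, L ∝ μᵣN²A/ℓ.
L₂/L₁ = (4) × (0.2)^2 = 0.160.

L₂/L₁ = 0.160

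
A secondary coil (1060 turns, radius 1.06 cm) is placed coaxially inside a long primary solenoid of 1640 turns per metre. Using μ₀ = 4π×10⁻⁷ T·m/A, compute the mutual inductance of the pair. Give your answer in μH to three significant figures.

The outer solenoid produces a uniform field B₁ = μ₀n₁I₁ across the inner coil,
so the flux linkage is N₂Φ = N₂B₁A₂ = μ₀n₁N₂A₂·I₁, giving M = μ₀n₁N₂A₂.
A₂ = πr² = π(1.060×10^-2 m)² = 3.530×10^-4 m².
M = (4π×10⁻⁷)(1640)(1060)(3.530×10^-4) = 7.711×10^-4 H.

M ≈ 771 μH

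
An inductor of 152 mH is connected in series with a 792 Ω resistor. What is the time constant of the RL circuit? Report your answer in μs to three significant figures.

τ = L/R = (0.152 H)/(792 Ω) = 1.919×10^-4 s.

τ ≈ 192 μs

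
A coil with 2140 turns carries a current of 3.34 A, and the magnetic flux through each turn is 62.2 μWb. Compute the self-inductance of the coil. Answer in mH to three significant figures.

L ≈ 39.9 mH

Self-inductance is defined by L = NΦ_B/I (flux linkage over current).
L = (2140)(6.220×10^-5 Wb)/(3.34 A) = 3.985×10^-2 H.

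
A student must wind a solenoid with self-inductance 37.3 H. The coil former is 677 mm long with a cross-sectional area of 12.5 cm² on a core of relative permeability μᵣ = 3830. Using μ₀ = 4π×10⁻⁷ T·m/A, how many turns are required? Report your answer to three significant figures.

N ≈ 2050 turns

A = 12.5 cm² = 1.250×10^-3 m².
From L = μ₀μᵣN²A/ℓ, N = √(Lℓ / (μ₀μᵣA)).
N = √[(37.3)(0.677) / ((4π×10⁻⁷)(3830)×1.250×10^-3)] = √(4.197×10^6) ≈ 2048.8.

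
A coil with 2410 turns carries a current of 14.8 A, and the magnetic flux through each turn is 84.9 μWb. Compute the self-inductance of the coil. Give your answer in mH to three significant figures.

L ≈ 13.8 mH

Self-inductance is defined by L = NΦ_B/I (flux linkage over current).
L = (2410)(8.490×10^-5 Wb)/(14.8 A) = 1.382×10^-2 H.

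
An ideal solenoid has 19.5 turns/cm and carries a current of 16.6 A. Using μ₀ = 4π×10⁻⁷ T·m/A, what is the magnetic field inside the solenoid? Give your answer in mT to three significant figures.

Inside a long solenoid, B = μ₀nI.
B = (4π×10⁻⁷)(1.950×10^3 m⁻¹)(16.6 A) = 4.068×10^-2 T.

B ≈ 40.7 mT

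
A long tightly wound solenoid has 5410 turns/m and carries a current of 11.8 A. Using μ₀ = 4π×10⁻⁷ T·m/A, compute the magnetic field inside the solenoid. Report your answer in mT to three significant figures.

Inside a long solenoid, B = μ₀nI.
B = (4π×10⁻⁷)(5.410×10^3 m⁻¹)(11.8 A) = 8.022×10^-2 T.

B ≈ 80.2 mT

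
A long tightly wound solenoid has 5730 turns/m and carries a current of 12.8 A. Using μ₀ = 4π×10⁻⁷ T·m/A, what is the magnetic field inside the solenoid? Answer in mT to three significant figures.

Inside a long solenoid, B = μ₀nI.
B = (4π×10⁻⁷)(5.730×10^3 m⁻¹)(12.8 A) = 9.217×10^-2 T.

B ≈ 92.2 mT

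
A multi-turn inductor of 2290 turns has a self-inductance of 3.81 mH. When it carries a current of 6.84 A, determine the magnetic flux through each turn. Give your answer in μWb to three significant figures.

From L = NΦ_B/I, the flux per turn is Φ_B = LI/N.
Φ_B = (3.810×10^-3 H)(6.84 A)/2290 = 1.138×10^-5 Wb.

Φ_B ≈ 11.4 μWb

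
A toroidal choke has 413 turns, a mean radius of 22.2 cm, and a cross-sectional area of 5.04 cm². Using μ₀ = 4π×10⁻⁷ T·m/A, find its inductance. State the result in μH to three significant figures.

L ≈ 77.4 μH

For a thin toroid, L = μ₀N²A/(2πR).
L = (4π×10⁻⁷)(413)²(5.040×10^-4) / (2π×0.222 m) = 7.7448×10^-5 H.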